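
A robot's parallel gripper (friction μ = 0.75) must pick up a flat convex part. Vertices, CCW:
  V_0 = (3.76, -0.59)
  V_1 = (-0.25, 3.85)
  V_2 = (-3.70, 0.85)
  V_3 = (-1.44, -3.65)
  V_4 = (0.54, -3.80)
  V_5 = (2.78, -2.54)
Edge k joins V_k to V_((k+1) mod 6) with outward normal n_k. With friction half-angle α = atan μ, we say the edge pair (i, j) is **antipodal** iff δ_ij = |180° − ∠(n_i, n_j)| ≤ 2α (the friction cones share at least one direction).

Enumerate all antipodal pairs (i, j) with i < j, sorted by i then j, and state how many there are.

α = atan 0.75 = 36.87°;  2α = 73.74°
n_0 = (+0.7421, +0.6703)
n_1 = (-0.6562, +0.7546)
n_2 = (-0.8936, -0.4488)
n_3 = (-0.0755, -0.9971)
n_4 = (+0.4903, -0.8716)
n_5 = (+0.8935, -0.4490)
  (0,1): δ = 91.08°  ·
  (0,2): δ = 15.42°  ✓
  (0,3): δ = 43.58°  ✓
  (0,4): δ = 77.27°  ·
  (0,5): δ = 111.23°  ·
  (1,2): δ = 104.34°  ·
  (1,3): δ = 45.34°  ✓
  (1,4): δ = 11.65°  ✓
  (1,5): δ = 22.31°  ✓
  (2,3): δ = 121.00°  ·
  (2,4): δ = 87.31°  ·
  (2,5): δ = 53.35°  ✓
  (3,4): δ = 146.31°  ·
  (3,5): δ = 112.35°  ·
  (4,5): δ = 146.04°  ·
antipodal pairs: 6

count = 6; pairs: (0,2), (0,3), (1,3), (1,4), (1,5), (2,5)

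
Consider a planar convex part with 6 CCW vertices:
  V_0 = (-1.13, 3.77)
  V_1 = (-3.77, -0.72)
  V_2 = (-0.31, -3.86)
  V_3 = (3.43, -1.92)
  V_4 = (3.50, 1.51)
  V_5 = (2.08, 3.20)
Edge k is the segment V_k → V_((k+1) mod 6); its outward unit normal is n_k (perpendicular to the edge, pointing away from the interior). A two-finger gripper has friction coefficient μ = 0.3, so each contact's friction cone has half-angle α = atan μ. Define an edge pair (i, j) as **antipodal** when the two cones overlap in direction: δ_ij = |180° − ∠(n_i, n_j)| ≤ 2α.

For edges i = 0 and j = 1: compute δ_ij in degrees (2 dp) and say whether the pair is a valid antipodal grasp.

δ = 101.77°, invalid

α = atan 0.3 = 16.70°;  2α = 33.40°
edge 0: e_0 = (-2.64, -4.49);  n_0 = (-0.8620, +0.5069)
edge 1: e_1 = (+3.46, -3.14);  n_1 = (-0.6720, -0.7405)
∠(n_0, n_1) = 78.23°
δ = |180° − 78.23°| = 101.77°
101.77° > 2α = 33.40°  →  invalid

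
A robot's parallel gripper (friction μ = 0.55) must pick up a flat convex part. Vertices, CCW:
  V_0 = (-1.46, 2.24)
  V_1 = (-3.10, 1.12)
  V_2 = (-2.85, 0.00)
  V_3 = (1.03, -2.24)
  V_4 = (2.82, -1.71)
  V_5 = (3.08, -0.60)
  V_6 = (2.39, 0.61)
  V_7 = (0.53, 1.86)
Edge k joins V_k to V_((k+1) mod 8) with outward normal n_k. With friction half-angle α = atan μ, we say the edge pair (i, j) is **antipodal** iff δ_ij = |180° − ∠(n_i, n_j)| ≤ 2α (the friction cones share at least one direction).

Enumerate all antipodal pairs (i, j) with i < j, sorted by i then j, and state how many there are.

α = atan 0.55 = 28.81°;  2α = 57.62°
n_0 = (-0.5640, +0.8258)
n_1 = (-0.9760, -0.2179)
n_2 = (-0.5000, -0.8660)
n_3 = (+0.2839, -0.9589)
n_4 = (+0.9736, -0.2281)
n_5 = (+0.8687, +0.4954)
n_6 = (+0.5578, +0.8300)
n_7 = (+0.1876, +0.9823)
  (0,1): δ = 111.75°  ·
  (0,2): δ = 64.33°  ·
  (0,3): δ = 17.84°  ✓
  (0,4): δ = 42.49°  ✓
  (0,5): δ = 85.36°  ·
  (0,6): δ = 111.77°  ·
  (0,7): δ = 134.86°  ·
  (1,2): δ = 132.58°  ·
  (1,3): δ = 86.09°  ·
  (1,4): δ = 25.77°  ✓
  (1,5): δ = 17.11°  ✓
  (1,6): δ = 43.51°  ✓
  (1,7): δ = 66.61°  ·
  (2,3): δ = 133.51°  ·
  (2,4): δ = 73.18°  ·
  (2,5): δ = 30.31°  ✓
  (2,6): δ = 3.90°  ✓
  (2,7): δ = 19.19°  ✓
  (3,4): δ = 119.68°  ·
  (3,5): δ = 76.80°  ·
  (3,6): δ = 50.40°  ✓
  (3,7): δ = 27.30°  ✓
  (4,5): δ = 137.12°  ·
  (4,6): δ = 110.72°  ·
  (4,7): δ = 87.63°  ·
  (5,6): δ = 153.60°  ·
  (5,7): δ = 130.50°  ·
  (6,7): δ = 156.91°  ·
antipodal pairs: 10

count = 10; pairs: (0,3), (0,4), (1,4), (1,5), (1,6), (2,5), (2,6), (2,7), (3,6), (3,7)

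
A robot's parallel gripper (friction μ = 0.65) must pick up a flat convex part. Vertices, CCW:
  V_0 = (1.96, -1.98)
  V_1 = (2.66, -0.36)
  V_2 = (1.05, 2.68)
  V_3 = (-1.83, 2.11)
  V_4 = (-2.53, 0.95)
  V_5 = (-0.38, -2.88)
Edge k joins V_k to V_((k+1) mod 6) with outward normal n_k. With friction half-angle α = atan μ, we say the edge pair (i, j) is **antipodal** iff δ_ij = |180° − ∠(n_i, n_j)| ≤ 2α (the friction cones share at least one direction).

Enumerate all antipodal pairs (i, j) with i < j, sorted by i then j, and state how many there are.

count = 7; pairs: (0,2), (0,3), (0,4), (1,3), (1,4), (2,5), (3,5)

α = atan 0.65 = 33.02°;  2α = 66.05°
n_0 = (+0.9180, -0.3967)
n_1 = (+0.8837, +0.4680)
n_2 = (-0.1942, +0.9810)
n_3 = (-0.8562, +0.5167)
n_4 = (-0.8720, -0.4895)
n_5 = (+0.3590, -0.9333)
  (0,1): δ = 128.72°  ·
  (0,2): δ = 55.44°  ✓
  (0,3): δ = 7.74°  ✓
  (0,4): δ = 52.68°  ✓
  (0,5): δ = 134.41°  ·
  (1,2): δ = 106.71°  ·
  (1,3): δ = 59.01°  ✓
  (1,4): δ = 1.40°  ✓
  (1,5): δ = 83.13°  ·
  (2,3): δ = 132.30°  ·
  (2,4): δ = 71.89°  ·
  (2,5): δ = 9.84°  ✓
  (3,4): δ = 119.58°  ·
  (3,5): δ = 37.85°  ✓
  (4,5): δ = 98.27°  ·
antipodal pairs: 7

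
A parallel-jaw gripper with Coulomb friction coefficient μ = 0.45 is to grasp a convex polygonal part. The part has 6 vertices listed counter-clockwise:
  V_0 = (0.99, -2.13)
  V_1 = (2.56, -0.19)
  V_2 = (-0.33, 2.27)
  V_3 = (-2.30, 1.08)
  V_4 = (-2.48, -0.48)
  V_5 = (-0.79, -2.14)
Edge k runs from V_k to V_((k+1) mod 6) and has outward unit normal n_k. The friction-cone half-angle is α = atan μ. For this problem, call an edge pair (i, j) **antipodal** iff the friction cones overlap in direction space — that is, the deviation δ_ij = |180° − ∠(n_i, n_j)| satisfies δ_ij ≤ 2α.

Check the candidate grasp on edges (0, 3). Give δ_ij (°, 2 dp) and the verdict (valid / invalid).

δ = 32.40°, valid

α = atan 0.45 = 24.23°;  2α = 48.46°
edge 0: e_0 = (+1.57, +1.94);  n_0 = (+0.7773, -0.6291)
edge 3: e_3 = (-0.18, -1.56);  n_3 = (-0.9934, +0.1146)
∠(n_0, n_3) = 147.60°
δ = |180° − 147.60°| = 32.40°
32.40° ≤ 2α = 48.46°  →  valid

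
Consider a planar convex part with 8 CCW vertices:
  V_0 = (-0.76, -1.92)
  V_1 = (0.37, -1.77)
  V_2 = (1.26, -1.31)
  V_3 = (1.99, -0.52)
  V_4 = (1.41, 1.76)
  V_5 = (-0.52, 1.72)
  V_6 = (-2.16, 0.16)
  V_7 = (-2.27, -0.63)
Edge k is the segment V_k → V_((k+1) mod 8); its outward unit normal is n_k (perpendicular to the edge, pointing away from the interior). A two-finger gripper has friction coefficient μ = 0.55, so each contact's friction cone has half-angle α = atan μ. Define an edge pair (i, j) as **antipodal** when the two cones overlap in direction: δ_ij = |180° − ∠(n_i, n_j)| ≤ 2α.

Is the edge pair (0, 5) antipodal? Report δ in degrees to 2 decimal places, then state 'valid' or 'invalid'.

α = atan 0.55 = 28.81°;  2α = 57.62°
edge 0: e_0 = (+1.13, +0.15);  n_0 = (+0.1316, -0.9913)
edge 5: e_5 = (-1.64, -1.56);  n_5 = (-0.6892, +0.7246)
∠(n_0, n_5) = 143.99°
δ = |180° − 143.99°| = 36.01°
36.01° ≤ 2α = 57.62°  →  valid

δ = 36.01°, valid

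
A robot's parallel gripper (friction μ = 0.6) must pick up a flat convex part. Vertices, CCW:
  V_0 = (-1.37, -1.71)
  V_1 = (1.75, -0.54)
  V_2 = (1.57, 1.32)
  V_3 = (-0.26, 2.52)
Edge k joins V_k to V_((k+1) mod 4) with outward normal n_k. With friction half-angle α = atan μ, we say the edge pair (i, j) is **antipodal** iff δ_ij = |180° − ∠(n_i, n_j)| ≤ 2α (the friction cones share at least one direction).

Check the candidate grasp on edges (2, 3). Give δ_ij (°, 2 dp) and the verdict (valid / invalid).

δ = 71.45°, invalid

α = atan 0.6 = 30.96°;  2α = 61.93°
edge 2: e_2 = (-1.83, +1.20);  n_2 = (+0.5484, +0.8362)
edge 3: e_3 = (-1.11, -4.23);  n_3 = (-0.9673, +0.2538)
∠(n_2, n_3) = 108.55°
δ = |180° − 108.55°| = 71.45°
71.45° > 2α = 61.93°  →  invalid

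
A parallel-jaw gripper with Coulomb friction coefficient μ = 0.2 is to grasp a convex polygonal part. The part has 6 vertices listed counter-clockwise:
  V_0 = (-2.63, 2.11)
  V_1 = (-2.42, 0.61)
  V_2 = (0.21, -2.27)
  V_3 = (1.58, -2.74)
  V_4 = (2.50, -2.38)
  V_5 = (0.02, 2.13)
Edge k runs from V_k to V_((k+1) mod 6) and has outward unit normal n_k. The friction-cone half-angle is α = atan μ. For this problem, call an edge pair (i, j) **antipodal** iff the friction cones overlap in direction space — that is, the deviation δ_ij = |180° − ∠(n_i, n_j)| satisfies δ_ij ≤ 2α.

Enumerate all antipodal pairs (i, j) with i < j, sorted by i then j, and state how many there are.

α = atan 0.2 = 11.31°;  2α = 22.62°
n_0 = (-0.9903, -0.1386)
n_1 = (-0.7384, -0.6743)
n_2 = (-0.3245, -0.9459)
n_3 = (+0.3644, -0.9312)
n_4 = (+0.8763, +0.4818)
n_5 = (-0.0075, +1.0000)
  (0,1): δ = 145.57°  ·
  (0,2): δ = 116.90°  ·
  (0,3): δ = 76.60°  ·
  (0,4): δ = 20.84°  ✓
  (0,5): δ = 82.46°  ·
  (1,2): δ = 151.34°  ·
  (1,3): δ = 111.03°  ·
  (1,4): δ = 13.60°  ✓
  (1,5): δ = 48.03°  ·
  (2,3): δ = 139.69°  ·
  (2,4): δ = 42.26°  ·
  (2,5): δ = 19.37°  ✓
  (3,4): δ = 82.56°  ·
  (3,5): δ = 20.94°  ✓
  (4,5): δ = 118.37°  ·
antipodal pairs: 4

count = 4; pairs: (0,4), (1,4), (2,5), (3,5)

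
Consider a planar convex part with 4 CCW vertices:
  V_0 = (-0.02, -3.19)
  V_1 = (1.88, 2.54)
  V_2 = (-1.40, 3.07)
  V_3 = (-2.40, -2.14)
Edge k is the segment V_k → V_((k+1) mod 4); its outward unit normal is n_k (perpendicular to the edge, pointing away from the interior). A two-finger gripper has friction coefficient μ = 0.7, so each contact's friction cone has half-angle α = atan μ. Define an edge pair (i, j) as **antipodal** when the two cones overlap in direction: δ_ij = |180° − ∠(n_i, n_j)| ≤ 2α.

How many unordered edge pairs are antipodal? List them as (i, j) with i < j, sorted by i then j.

α = atan 0.7 = 34.99°;  2α = 69.98°
n_0 = (+0.9492, -0.3147)
n_1 = (+0.1595, +0.9872)
n_2 = (-0.9821, +0.1885)
n_3 = (-0.4036, -0.9149)
  (0,1): δ = 80.83°  ·
  (0,2): δ = 7.48°  ✓
  (0,3): δ = 84.54°  ·
  (1,2): δ = 91.69°  ·
  (1,3): δ = 14.63°  ✓
  (2,3): δ = 102.94°  ·
antipodal pairs: 2

count = 2; pairs: (0,2), (1,3)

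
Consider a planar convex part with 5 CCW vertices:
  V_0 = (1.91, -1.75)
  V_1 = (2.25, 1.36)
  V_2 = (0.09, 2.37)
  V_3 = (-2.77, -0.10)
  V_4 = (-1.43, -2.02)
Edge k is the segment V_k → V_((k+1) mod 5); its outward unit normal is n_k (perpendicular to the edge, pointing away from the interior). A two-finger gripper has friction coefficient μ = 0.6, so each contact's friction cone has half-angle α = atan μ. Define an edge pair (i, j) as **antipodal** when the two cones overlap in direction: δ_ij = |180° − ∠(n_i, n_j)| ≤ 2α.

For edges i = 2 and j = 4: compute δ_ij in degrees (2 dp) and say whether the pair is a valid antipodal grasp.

δ = 36.19°, valid

α = atan 0.6 = 30.96°;  2α = 61.93°
edge 2: e_2 = (-2.86, -2.47);  n_2 = (-0.6536, +0.7568)
edge 4: e_4 = (+3.34, +0.27);  n_4 = (+0.0806, -0.9967)
∠(n_2, n_4) = 143.81°
δ = |180° − 143.81°| = 36.19°
36.19° ≤ 2α = 61.93°  →  valid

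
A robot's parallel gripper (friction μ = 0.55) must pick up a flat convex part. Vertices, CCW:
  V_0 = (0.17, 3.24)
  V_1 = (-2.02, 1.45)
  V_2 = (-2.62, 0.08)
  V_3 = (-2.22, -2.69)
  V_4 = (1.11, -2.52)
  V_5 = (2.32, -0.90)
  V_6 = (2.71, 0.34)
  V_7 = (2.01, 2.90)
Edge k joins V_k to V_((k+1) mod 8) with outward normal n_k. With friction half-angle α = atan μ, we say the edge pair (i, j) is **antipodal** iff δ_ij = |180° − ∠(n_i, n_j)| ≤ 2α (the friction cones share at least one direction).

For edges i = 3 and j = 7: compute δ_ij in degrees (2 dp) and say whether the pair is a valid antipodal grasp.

δ = 13.39°, valid

α = atan 0.55 = 28.81°;  2α = 57.62°
edge 3: e_3 = (+3.33, +0.17);  n_3 = (+0.0510, -0.9987)
edge 7: e_7 = (-1.84, +0.34);  n_7 = (+0.1817, +0.9834)
∠(n_3, n_7) = 166.61°
δ = |180° − 166.61°| = 13.39°
13.39° ≤ 2α = 57.62°  →  valid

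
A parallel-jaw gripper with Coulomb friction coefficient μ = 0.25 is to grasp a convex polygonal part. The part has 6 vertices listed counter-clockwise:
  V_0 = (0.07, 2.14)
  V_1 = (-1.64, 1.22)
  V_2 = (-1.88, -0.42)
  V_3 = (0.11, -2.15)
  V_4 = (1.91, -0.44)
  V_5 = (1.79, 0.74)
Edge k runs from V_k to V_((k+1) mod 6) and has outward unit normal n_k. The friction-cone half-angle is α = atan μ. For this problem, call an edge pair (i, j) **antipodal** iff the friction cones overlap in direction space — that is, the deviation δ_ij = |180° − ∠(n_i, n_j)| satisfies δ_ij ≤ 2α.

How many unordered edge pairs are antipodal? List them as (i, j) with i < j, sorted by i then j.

count = 3; pairs: (0,3), (1,4), (2,5)

α = atan 0.25 = 14.04°;  2α = 28.07°
n_0 = (-0.4738, +0.8806)
n_1 = (-0.9895, +0.1448)
n_2 = (-0.6561, -0.7547)
n_3 = (+0.6887, -0.7250)
n_4 = (+0.9949, +0.1012)
n_5 = (+0.6313, +0.7756)
  (0,1): δ = 126.61°  ·
  (0,2): δ = 69.28°  ·
  (0,3): δ = 15.25°  ✓
  (0,4): δ = 67.53°  ·
  (0,5): δ = 112.58°  ·
  (1,2): δ = 122.68°  ·
  (1,3): δ = 38.14°  ·
  (1,4): δ = 14.13°  ✓
  (1,5): δ = 59.18°  ·
  (2,3): δ = 95.47°  ·
  (2,4): δ = 43.19°  ·
  (2,5): δ = 1.86°  ✓
  (3,4): δ = 127.72°  ·
  (3,5): δ = 82.68°  ·
  (4,5): δ = 134.95°  ·
antipodal pairs: 3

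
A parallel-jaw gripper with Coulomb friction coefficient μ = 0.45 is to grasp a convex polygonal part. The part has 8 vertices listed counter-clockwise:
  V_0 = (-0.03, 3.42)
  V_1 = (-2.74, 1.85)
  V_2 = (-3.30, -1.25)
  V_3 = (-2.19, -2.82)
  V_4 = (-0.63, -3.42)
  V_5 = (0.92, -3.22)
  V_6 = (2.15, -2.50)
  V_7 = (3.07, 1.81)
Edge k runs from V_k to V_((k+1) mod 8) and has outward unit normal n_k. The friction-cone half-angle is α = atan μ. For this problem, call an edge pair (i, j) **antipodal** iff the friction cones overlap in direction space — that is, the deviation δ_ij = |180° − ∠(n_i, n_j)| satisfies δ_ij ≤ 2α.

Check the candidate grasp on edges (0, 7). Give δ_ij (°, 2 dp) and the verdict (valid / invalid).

α = atan 0.45 = 24.23°;  2α = 48.46°
edge 0: e_0 = (-2.71, -1.57);  n_0 = (-0.5013, +0.8653)
edge 7: e_7 = (-3.10, +1.61);  n_7 = (+0.4609, +0.8875)
∠(n_0, n_7) = 57.53°
δ = |180° − 57.53°| = 122.47°
122.47° > 2α = 48.46°  →  invalid

δ = 122.47°, invalid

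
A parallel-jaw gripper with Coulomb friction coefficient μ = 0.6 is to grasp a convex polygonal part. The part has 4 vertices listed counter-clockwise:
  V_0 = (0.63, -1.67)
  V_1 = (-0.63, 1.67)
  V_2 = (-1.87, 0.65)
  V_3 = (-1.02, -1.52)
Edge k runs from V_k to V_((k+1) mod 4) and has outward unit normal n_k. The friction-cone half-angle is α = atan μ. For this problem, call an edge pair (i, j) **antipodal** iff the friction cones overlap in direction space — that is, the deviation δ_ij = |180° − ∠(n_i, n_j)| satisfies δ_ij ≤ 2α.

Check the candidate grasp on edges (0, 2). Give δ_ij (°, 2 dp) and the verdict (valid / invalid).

α = atan 0.6 = 30.96°;  2α = 61.93°
edge 0: e_0 = (-1.26, +3.34);  n_0 = (+0.9356, +0.3530)
edge 2: e_2 = (+0.85, -2.17);  n_2 = (-0.9311, -0.3647)
∠(n_0, n_2) = 179.28°
δ = |180° − 179.28°| = 0.72°
0.72° ≤ 2α = 61.93°  →  valid

δ = 0.72°, valid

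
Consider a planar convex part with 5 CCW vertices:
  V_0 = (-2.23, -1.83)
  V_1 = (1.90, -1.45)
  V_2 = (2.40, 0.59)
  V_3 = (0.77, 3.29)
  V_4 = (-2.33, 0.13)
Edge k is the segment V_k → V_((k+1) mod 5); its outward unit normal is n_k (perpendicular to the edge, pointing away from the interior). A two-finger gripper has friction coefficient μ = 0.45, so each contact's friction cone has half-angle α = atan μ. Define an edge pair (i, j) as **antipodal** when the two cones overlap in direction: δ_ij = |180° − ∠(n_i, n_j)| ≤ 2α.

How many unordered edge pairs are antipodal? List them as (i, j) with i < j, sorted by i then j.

α = atan 0.45 = 24.23°;  2α = 48.46°
n_0 = (+0.0916, -0.9958)
n_1 = (+0.9713, -0.2381)
n_2 = (+0.8561, +0.5168)
n_3 = (-0.7139, +0.7003)
n_4 = (-0.9987, -0.0510)
  (0,1): δ = 109.03°  ·
  (0,2): δ = 64.14°  ·
  (0,3): δ = 40.29°  ✓
  (0,4): δ = 87.66°  ·
  (1,2): δ = 135.11°  ·
  (1,3): δ = 30.68°  ✓
  (1,4): δ = 16.69°  ✓
  (2,3): δ = 75.57°  ·
  (2,4): δ = 28.20°  ✓
  (3,4): δ = 132.63°  ·
antipodal pairs: 4

count = 4; pairs: (0,3), (1,3), (1,4), (2,4)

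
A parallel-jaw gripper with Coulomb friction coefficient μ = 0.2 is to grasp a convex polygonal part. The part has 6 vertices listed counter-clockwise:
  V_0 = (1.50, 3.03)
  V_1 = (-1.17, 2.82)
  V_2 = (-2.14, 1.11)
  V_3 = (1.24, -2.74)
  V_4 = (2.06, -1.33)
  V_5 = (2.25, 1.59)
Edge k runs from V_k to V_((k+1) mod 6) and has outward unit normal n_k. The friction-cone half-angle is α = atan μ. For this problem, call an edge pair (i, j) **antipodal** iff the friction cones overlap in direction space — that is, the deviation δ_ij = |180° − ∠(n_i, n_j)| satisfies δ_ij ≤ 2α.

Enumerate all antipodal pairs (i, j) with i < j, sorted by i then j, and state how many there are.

count = 2; pairs: (1,3), (2,5)

α = atan 0.2 = 11.31°;  2α = 22.62°
n_0 = (-0.0784, +0.9969)
n_1 = (-0.8698, +0.4934)
n_2 = (-0.7515, -0.6597)
n_3 = (+0.8644, -0.5027)
n_4 = (+0.9979, -0.0649)
n_5 = (+0.8869, +0.4619)
  (0,1): δ = 124.06°  ·
  (0,2): δ = 53.22°  ·
  (0,3): δ = 55.32°  ·
  (0,4): δ = 81.78°  ·
  (0,5): δ = 113.01°  ·
  (1,2): δ = 109.16°  ·
  (1,3): δ = 0.62°  ✓
  (1,4): δ = 25.84°  ·
  (1,5): δ = 57.08°  ·
  (2,3): δ = 71.46°  ·
  (2,4): δ = 45.00°  ·
  (2,5): δ = 13.77°  ✓
  (3,4): δ = 153.54°  ·
  (3,5): δ = 122.31°  ·
  (4,5): δ = 148.77°  ·
antipodal pairs: 2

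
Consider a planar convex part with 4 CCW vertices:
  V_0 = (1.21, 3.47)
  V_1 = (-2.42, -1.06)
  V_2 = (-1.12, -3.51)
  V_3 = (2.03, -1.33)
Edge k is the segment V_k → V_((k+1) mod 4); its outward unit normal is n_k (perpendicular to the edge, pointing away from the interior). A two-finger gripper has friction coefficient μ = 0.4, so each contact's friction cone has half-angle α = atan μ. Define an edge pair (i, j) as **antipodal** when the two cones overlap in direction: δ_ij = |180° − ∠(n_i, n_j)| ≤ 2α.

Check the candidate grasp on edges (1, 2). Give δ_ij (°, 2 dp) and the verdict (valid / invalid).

α = atan 0.4 = 21.80°;  2α = 43.60°
edge 1: e_1 = (+1.30, -2.45);  n_1 = (-0.8833, -0.4687)
edge 2: e_2 = (+3.15, +2.18);  n_2 = (+0.5691, -0.8223)
∠(n_1, n_2) = 96.73°
δ = |180° − 96.73°| = 83.27°
83.27° > 2α = 43.60°  →  invalid

δ = 83.27°, invalid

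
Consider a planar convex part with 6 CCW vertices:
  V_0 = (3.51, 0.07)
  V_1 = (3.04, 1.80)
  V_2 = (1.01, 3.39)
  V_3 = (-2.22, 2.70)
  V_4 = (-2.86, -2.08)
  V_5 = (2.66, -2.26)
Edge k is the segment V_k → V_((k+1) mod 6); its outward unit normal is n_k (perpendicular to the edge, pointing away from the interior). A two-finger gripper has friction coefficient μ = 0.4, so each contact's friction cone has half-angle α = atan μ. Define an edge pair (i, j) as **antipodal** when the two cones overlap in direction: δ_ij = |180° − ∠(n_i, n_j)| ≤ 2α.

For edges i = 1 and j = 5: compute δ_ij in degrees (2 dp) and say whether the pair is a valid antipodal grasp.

α = atan 0.4 = 21.80°;  2α = 43.60°
edge 1: e_1 = (-2.03, +1.59);  n_1 = (+0.6166, +0.7873)
edge 5: e_5 = (+0.85, +2.33);  n_5 = (+0.9394, -0.3427)
∠(n_1, n_5) = 71.97°
δ = |180° − 71.97°| = 108.03°
108.03° > 2α = 43.60°  →  invalid

δ = 108.03°, invalid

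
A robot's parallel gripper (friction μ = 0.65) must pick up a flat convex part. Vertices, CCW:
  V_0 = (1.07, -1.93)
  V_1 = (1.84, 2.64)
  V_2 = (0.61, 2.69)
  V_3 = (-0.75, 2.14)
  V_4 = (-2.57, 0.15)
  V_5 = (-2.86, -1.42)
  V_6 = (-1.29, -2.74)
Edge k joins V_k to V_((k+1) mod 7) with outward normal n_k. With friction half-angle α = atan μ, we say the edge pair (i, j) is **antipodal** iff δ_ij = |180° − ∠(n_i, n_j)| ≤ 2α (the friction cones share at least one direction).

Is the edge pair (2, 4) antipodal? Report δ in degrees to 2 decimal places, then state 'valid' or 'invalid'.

δ = 122.48°, invalid

α = atan 0.65 = 33.02°;  2α = 66.05°
edge 2: e_2 = (-1.36, -0.55);  n_2 = (-0.3749, +0.9271)
edge 4: e_4 = (-0.29, -1.57);  n_4 = (-0.9834, +0.1816)
∠(n_2, n_4) = 57.52°
δ = |180° − 57.52°| = 122.48°
122.48° > 2α = 66.05°  →  invalid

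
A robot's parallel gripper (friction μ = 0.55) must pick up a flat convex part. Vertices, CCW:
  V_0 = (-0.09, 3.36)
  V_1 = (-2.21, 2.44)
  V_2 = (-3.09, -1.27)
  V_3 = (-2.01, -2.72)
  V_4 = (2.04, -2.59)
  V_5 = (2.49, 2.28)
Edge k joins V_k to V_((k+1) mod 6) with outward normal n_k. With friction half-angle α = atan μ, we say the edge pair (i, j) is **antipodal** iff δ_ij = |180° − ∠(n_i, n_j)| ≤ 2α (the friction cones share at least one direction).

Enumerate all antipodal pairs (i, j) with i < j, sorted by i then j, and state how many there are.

α = atan 0.55 = 28.81°;  2α = 57.62°
n_0 = (-0.3981, +0.9173)
n_1 = (-0.9730, +0.2308)
n_2 = (-0.8020, -0.5973)
n_3 = (+0.0321, -0.9995)
n_4 = (+0.9958, -0.0920)
n_5 = (+0.3861, +0.9224)
  (0,1): δ = 126.80°  ·
  (0,2): δ = 76.78°  ·
  (0,3): δ = 21.62°  ✓
  (0,4): δ = 61.26°  ·
  (0,5): δ = 133.83°  ·
  (1,2): δ = 129.98°  ·
  (1,3): δ = 74.82°  ·
  (1,4): δ = 8.06°  ✓
  (1,5): δ = 80.63°  ·
  (2,3): δ = 124.84°  ·
  (2,4): δ = 41.96°  ✓
  (2,5): δ = 30.61°  ✓
  (3,4): δ = 97.12°  ·
  (3,5): δ = 24.55°  ✓
  (4,5): δ = 107.44°  ·
antipodal pairs: 5

count = 5; pairs: (0,3), (1,4), (2,4), (2,5), (3,5)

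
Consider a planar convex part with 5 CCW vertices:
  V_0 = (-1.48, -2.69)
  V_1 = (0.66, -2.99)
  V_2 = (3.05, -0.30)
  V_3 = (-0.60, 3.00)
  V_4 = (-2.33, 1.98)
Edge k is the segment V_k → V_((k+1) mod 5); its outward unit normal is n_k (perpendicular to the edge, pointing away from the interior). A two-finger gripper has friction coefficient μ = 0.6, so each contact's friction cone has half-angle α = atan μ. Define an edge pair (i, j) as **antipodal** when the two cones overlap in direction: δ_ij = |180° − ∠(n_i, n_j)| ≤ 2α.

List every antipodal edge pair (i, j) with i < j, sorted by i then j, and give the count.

count = 5; pairs: (0,2), (0,3), (1,3), (1,4), (2,4)

α = atan 0.6 = 30.96°;  2α = 61.93°
n_0 = (-0.1388, -0.9903)
n_1 = (+0.7476, -0.6642)
n_2 = (+0.6706, +0.7418)
n_3 = (-0.5079, +0.8614)
n_4 = (-0.9838, -0.1791)
  (0,1): δ = 123.64°  ·
  (0,2): δ = 34.14°  ✓
  (0,3): δ = 38.50°  ✓
  (0,4): δ = 108.30°  ·
  (1,2): δ = 90.50°  ·
  (1,3): δ = 17.86°  ✓
  (1,4): δ = 51.94°  ✓
  (2,3): δ = 107.36°  ·
  (2,4): δ = 37.57°  ✓
  (3,4): δ = 110.21°  ·
antipodal pairs: 5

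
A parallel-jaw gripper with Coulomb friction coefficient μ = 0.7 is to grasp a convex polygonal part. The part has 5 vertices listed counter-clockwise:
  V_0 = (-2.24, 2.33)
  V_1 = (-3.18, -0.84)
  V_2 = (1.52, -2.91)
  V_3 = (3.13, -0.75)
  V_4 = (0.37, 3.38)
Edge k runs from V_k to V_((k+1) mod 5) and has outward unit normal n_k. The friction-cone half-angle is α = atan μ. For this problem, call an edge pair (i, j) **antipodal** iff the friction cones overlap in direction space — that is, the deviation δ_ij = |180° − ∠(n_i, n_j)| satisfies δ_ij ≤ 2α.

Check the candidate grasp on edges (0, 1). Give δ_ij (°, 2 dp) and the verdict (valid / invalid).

δ = 97.25°, invalid

α = atan 0.7 = 34.99°;  2α = 69.98°
edge 0: e_0 = (-0.94, -3.17);  n_0 = (-0.9587, +0.2843)
edge 1: e_1 = (+4.70, -2.07);  n_1 = (-0.4031, -0.9152)
∠(n_0, n_1) = 82.75°
δ = |180° − 82.75°| = 97.25°
97.25° > 2α = 69.98°  →  invalid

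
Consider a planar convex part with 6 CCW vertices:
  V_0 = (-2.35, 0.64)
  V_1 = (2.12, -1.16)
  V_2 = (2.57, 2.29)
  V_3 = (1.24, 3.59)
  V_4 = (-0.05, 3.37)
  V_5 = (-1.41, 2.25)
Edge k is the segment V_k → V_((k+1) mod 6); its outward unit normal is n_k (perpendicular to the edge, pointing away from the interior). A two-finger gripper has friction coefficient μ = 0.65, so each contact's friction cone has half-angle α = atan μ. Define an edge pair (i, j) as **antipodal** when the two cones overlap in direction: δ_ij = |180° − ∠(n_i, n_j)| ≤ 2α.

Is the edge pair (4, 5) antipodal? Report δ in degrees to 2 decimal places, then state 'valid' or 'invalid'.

α = atan 0.65 = 33.02°;  2α = 66.05°
edge 4: e_4 = (-1.36, -1.12);  n_4 = (-0.6357, +0.7719)
edge 5: e_5 = (-0.94, -1.61);  n_5 = (-0.8636, +0.5042)
∠(n_4, n_5) = 20.25°
δ = |180° − 20.25°| = 159.75°
159.75° > 2α = 66.05°  →  invalid

δ = 159.75°, invalid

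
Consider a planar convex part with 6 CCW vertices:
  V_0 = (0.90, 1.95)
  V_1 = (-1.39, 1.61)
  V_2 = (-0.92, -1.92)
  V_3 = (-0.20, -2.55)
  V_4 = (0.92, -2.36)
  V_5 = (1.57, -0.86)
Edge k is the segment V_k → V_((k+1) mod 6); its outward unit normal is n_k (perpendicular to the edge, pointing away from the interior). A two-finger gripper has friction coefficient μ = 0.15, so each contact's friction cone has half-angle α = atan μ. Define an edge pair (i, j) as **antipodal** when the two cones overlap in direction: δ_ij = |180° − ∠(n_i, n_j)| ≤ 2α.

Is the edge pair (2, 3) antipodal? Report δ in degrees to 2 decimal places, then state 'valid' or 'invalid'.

α = atan 0.15 = 8.53°;  2α = 17.06°
edge 2: e_2 = (+0.72, -0.63);  n_2 = (-0.6585, -0.7526)
edge 3: e_3 = (+1.12, +0.19);  n_3 = (+0.1673, -0.9859)
∠(n_2, n_3) = 50.81°
δ = |180° − 50.81°| = 129.19°
129.19° > 2α = 17.06°  →  invalid

δ = 129.19°, invalid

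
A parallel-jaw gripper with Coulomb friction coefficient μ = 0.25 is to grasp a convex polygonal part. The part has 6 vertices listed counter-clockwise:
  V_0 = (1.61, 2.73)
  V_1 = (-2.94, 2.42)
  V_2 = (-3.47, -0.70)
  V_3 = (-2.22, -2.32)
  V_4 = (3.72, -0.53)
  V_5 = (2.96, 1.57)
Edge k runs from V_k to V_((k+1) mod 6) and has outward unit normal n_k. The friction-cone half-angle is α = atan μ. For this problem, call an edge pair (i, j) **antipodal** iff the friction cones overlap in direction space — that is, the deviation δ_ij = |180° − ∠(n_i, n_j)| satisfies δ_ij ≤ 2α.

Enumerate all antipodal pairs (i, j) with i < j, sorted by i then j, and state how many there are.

count = 3; pairs: (0,3), (2,4), (2,5)

α = atan 0.25 = 14.04°;  2α = 28.07°
n_0 = (-0.0680, +0.9977)
n_1 = (-0.9859, +0.1675)
n_2 = (-0.7917, -0.6109)
n_3 = (+0.2885, -0.9575)
n_4 = (+0.9403, +0.3403)
n_5 = (+0.6517, +0.7585)
  (0,1): δ = 103.54°  ·
  (0,2): δ = 56.24°  ·
  (0,3): δ = 12.87°  ✓
  (0,4): δ = 106.00°  ·
  (0,5): δ = 135.43°  ·
  (1,2): δ = 132.71°  ·
  (1,3): δ = 63.59°  ·
  (1,4): δ = 29.54°  ·
  (1,5): δ = 58.97°  ·
  (2,3): δ = 110.88°  ·
  (2,4): δ = 17.76°  ✓
  (2,5): δ = 11.67°  ✓
  (3,4): δ = 86.87°  ·
  (3,5): δ = 57.44°  ·
  (4,5): δ = 150.57°  ·
antipodal pairs: 3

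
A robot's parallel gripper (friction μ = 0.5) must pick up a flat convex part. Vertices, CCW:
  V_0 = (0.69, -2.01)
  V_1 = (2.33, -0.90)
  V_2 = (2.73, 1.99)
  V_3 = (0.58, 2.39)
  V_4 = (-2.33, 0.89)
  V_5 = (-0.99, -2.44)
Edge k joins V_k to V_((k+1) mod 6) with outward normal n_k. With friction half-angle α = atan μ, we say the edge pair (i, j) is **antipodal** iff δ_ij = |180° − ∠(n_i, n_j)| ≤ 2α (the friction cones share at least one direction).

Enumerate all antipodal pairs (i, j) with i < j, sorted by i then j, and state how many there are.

count = 5; pairs: (0,2), (0,3), (1,4), (2,5), (3,5)

α = atan 0.5 = 26.57°;  2α = 53.13°
n_0 = (+0.5605, -0.8281)
n_1 = (+0.9906, -0.1371)
n_2 = (+0.1829, +0.9831)
n_3 = (-0.4582, +0.8889)
n_4 = (-0.9277, -0.3733)
n_5 = (+0.2480, -0.9688)
  (0,1): δ = 131.97°  ·
  (0,2): δ = 44.63°  ✓
  (0,3): δ = 6.82°  ✓
  (0,4): δ = 77.83°  ·
  (0,5): δ = 160.27°  ·
  (1,2): δ = 92.66°  ·
  (1,3): δ = 54.85°  ·
  (1,4): δ = 29.80°  ✓
  (1,5): δ = 112.24°  ·
  (2,3): δ = 142.19°  ·
  (2,4): δ = 57.54°  ·
  (2,5): δ = 24.90°  ✓
  (3,4): δ = 95.35°  ·
  (3,5): δ = 12.91°  ✓
  (4,5): δ = 97.56°  ·
antipodal pairs: 5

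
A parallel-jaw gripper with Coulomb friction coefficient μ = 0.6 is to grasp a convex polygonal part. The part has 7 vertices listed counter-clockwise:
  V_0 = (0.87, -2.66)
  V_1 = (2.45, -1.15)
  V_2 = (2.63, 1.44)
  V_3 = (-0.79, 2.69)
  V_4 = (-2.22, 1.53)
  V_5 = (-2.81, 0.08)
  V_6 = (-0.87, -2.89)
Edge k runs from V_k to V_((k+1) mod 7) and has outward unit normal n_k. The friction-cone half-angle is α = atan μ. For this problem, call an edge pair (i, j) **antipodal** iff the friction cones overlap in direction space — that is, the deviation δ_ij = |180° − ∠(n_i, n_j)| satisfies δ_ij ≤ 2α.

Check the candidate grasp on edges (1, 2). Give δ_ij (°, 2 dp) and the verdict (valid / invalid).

α = atan 0.6 = 30.96°;  2α = 61.93°
edge 1: e_1 = (+0.18, +2.59);  n_1 = (+0.9976, -0.0693)
edge 2: e_2 = (-3.42, +1.25);  n_2 = (+0.3433, +0.9392)
∠(n_1, n_2) = 73.90°
δ = |180° − 73.90°| = 106.10°
106.10° > 2α = 61.93°  →  invalid

δ = 106.10°, invalid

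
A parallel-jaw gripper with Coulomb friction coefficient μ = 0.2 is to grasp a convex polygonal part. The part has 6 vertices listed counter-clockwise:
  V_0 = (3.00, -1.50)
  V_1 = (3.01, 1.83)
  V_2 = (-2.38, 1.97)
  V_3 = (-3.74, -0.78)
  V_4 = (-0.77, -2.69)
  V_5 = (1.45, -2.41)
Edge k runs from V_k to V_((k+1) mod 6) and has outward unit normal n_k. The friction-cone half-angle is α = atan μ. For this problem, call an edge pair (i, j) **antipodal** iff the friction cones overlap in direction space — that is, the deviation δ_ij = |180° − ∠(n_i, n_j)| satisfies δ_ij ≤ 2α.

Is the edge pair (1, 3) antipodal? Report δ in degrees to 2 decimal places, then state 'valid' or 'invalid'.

α = atan 0.2 = 11.31°;  2α = 22.62°
edge 1: e_1 = (-5.39, +0.14);  n_1 = (+0.0260, +0.9997)
edge 3: e_3 = (+2.97, -1.91);  n_3 = (-0.5409, -0.8411)
∠(n_1, n_3) = 148.74°
δ = |180° − 148.74°| = 31.26°
31.26° > 2α = 22.62°  →  invalid

δ = 31.26°, invalid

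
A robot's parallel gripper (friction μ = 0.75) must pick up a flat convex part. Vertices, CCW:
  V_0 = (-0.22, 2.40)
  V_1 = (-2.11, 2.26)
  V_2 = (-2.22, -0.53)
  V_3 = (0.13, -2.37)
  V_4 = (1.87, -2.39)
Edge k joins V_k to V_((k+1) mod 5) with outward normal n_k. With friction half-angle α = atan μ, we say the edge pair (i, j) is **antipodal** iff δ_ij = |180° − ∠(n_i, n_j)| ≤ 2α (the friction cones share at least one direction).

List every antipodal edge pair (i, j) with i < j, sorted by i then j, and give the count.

α = atan 0.75 = 36.87°;  2α = 73.74°
n_0 = (-0.0739, +0.9973)
n_1 = (-0.9992, +0.0394)
n_2 = (-0.6165, -0.7874)
n_3 = (-0.0115, -0.9999)
n_4 = (+0.9166, +0.3999)
  (0,1): δ = 96.49°  ·
  (0,2): δ = 42.30°  ✓
  (0,3): δ = 4.89°  ✓
  (0,4): δ = 109.34°  ·
  (1,2): δ = 125.80°  ·
  (1,3): δ = 88.40°  ·
  (1,4): δ = 25.83°  ✓
  (2,3): δ = 142.60°  ·
  (2,4): δ = 28.37°  ✓
  (3,4): δ = 65.77°  ✓
antipodal pairs: 5

count = 5; pairs: (0,2), (0,3), (1,4), (2,4), (3,4)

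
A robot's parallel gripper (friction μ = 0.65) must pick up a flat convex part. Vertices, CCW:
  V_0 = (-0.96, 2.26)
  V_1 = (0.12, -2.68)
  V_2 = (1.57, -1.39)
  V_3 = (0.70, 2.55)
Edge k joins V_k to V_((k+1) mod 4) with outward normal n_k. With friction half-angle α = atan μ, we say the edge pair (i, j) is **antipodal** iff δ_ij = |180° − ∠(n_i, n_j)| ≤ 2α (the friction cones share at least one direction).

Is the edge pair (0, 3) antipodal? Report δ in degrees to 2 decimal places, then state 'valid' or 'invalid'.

α = atan 0.65 = 33.02°;  2α = 66.05°
edge 0: e_0 = (+1.08, -4.94);  n_0 = (-0.9769, -0.2136)
edge 3: e_3 = (-1.66, -0.29);  n_3 = (-0.1721, +0.9851)
∠(n_0, n_3) = 92.42°
δ = |180° − 92.42°| = 87.58°
87.58° > 2α = 66.05°  →  invalid

δ = 87.58°, invalid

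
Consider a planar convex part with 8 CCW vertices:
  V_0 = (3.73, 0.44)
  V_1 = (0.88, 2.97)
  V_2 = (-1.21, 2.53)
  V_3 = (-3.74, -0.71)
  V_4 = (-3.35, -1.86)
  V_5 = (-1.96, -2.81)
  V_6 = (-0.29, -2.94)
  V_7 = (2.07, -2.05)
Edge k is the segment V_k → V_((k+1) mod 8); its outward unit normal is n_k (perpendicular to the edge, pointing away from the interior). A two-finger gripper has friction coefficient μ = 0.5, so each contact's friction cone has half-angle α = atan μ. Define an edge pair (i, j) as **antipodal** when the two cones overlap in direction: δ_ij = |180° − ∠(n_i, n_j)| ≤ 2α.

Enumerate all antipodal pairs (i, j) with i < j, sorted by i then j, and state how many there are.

α = atan 0.5 = 26.57°;  2α = 53.13°
n_0 = (+0.6639, +0.7478)
n_1 = (-0.2060, +0.9785)
n_2 = (-0.7882, +0.6155)
n_3 = (-0.9470, -0.3212)
n_4 = (-0.5643, -0.8256)
n_5 = (-0.0776, -0.9970)
n_6 = (+0.3529, -0.9357)
n_7 = (+0.8321, -0.5547)
  (0,1): δ = 126.52°  ·
  (0,2): δ = 86.39°  ·
  (0,3): δ = 29.67°  ✓
  (0,4): δ = 7.25°  ✓
  (0,5): δ = 37.14°  ✓
  (0,6): δ = 62.26°  ·
  (0,7): δ = 97.91°  ·
  (1,2): δ = 139.87°  ·
  (1,3): δ = 83.16°  ·
  (1,4): δ = 46.24°  ✓
  (1,5): δ = 16.34°  ✓
  (1,6): δ = 8.77°  ✓
  (1,7): δ = 44.42°  ✓
  (2,3): δ = 123.28°  ·
  (2,4): δ = 86.37°  ·
  (2,5): δ = 56.47°  ·
  (2,6): δ = 31.35°  ✓
  (2,7): δ = 4.29°  ✓
  (3,4): δ = 143.08°  ·
  (3,5): δ = 113.18°  ·
  (3,6): δ = 88.07°  ·
  (3,7): δ = 52.42°  ✓
  (4,5): δ = 150.10°  ·
  (4,6): δ = 124.99°  ·
  (4,7): δ = 89.34°  ·
  (5,6): δ = 154.89°  ·
  (5,7): δ = 119.24°  ·
  (6,7): δ = 144.35°  ·
antipodal pairs: 10

count = 10; pairs: (0,3), (0,4), (0,5), (1,4), (1,5), (1,6), (1,7), (2,6), (2,7), (3,7)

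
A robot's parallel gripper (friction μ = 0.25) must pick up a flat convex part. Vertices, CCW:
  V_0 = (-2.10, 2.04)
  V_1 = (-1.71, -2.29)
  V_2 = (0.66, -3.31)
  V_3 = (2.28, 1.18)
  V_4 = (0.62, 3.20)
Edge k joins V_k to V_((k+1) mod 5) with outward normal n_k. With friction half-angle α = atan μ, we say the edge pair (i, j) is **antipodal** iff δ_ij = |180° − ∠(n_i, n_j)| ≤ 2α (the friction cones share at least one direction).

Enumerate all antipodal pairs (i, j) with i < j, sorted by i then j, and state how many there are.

count = 2; pairs: (0,2), (1,3)

α = atan 0.25 = 14.04°;  2α = 28.07°
n_0 = (-0.9960, -0.0897)
n_1 = (-0.3953, -0.9185)
n_2 = (+0.9406, -0.3394)
n_3 = (+0.7726, +0.6349)
n_4 = (-0.3923, +0.9198)
  (0,1): δ = 118.43°  ·
  (0,2): δ = 24.99°  ✓
  (0,3): δ = 34.27°  ·
  (0,4): δ = 107.95°  ·
  (1,2): δ = 86.55°  ·
  (1,3): δ = 27.30°  ✓
  (1,4): δ = 46.38°  ·
  (2,3): δ = 120.75°  ·
  (2,4): δ = 47.06°  ·
  (3,4): δ = 106.32°  ·
antipodal pairs: 2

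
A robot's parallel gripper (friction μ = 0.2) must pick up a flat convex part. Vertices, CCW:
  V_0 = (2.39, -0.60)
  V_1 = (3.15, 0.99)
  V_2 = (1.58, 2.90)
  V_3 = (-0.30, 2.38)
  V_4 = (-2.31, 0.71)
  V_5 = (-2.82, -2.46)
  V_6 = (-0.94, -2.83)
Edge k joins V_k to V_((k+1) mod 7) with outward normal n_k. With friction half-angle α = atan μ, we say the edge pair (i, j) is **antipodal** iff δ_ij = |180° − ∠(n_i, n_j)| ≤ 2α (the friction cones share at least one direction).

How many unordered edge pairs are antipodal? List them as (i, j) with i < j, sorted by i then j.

count = 3; pairs: (0,4), (2,6), (3,6)

α = atan 0.2 = 11.31°;  2α = 22.62°
n_0 = (+0.9022, -0.4313)
n_1 = (+0.7725, +0.6350)
n_2 = (-0.2666, +0.9638)
n_3 = (-0.6391, +0.7692)
n_4 = (-0.9873, +0.1588)
n_5 = (-0.1931, -0.9812)
n_6 = (+0.5564, -0.8309)
  (0,1): δ = 115.03°  ·
  (0,2): δ = 48.99°  ·
  (0,3): δ = 24.73°  ·
  (0,4): δ = 16.41°  ✓
  (0,5): δ = 104.41°  ·
  (0,6): δ = 149.36°  ·
  (1,2): δ = 113.96°  ·
  (1,3): δ = 89.70°  ·
  (1,4): δ = 48.56°  ·
  (1,5): δ = 39.45°  ·
  (1,6): δ = 84.39°  ·
  (2,3): δ = 155.74°  ·
  (2,4): δ = 114.60°  ·
  (2,5): δ = 26.60°  ·
  (2,6): δ = 18.35°  ✓
  (3,4): δ = 138.86°  ·
  (3,5): δ = 50.86°  ·
  (3,6): δ = 5.91°  ✓
  (4,5): δ = 91.99°  ·
  (4,6): δ = 47.05°  ·
  (5,6): δ = 135.06°  ·
antipodal pairs: 3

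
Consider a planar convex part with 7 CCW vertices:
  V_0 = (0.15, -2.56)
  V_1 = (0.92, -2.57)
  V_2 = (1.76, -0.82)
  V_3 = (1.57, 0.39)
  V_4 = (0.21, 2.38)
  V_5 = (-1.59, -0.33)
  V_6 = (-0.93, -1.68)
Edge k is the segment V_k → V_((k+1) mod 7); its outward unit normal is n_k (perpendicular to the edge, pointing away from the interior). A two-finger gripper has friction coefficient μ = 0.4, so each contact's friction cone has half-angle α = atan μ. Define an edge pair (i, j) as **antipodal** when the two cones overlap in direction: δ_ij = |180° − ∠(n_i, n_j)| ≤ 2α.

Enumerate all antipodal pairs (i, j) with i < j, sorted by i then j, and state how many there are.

count = 6; pairs: (1,4), (2,4), (2,5), (2,6), (3,5), (3,6)

α = atan 0.4 = 21.80°;  2α = 43.60°
n_0 = (-0.0130, -0.9999)
n_1 = (+0.9015, -0.4327)
n_2 = (+0.9879, +0.1551)
n_3 = (+0.8256, +0.5642)
n_4 = (-0.8330, +0.5533)
n_5 = (-0.8984, -0.4392)
n_6 = (-0.6317, -0.7752)
  (0,1): δ = 114.90°  ·
  (0,2): δ = 80.33°  ·
  (0,3): δ = 54.91°  ·
  (0,4): δ = 57.15°  ·
  (0,5): δ = 116.80°  ·
  (0,6): δ = 141.57°  ·
  (1,2): δ = 145.44°  ·
  (1,3): δ = 120.01°  ·
  (1,4): δ = 7.95°  ✓
  (1,5): δ = 51.69°  ·
  (1,6): δ = 76.47°  ·
  (2,3): δ = 154.57°  ·
  (2,4): δ = 42.52°  ✓
  (2,5): δ = 17.13°  ✓
  (2,6): δ = 41.90°  ✓
  (3,4): δ = 67.94°  ·
  (3,5): δ = 8.30°  ✓
  (3,6): δ = 16.48°  ✓
  (4,5): δ = 120.35°  ·
  (4,6): δ = 95.58°  ·
  (5,6): δ = 155.23°  ·
antipodal pairs: 6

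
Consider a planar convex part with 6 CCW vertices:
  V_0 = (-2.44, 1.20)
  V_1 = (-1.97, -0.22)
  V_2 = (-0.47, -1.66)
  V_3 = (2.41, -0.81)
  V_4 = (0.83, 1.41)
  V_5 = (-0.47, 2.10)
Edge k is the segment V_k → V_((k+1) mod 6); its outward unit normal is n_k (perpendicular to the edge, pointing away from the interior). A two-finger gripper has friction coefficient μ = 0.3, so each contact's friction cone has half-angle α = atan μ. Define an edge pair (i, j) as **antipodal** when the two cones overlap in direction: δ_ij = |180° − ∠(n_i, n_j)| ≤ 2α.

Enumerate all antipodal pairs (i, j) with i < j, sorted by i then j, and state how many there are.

α = atan 0.3 = 16.70°;  2α = 33.40°
n_0 = (-0.9493, -0.3142)
n_1 = (-0.6925, -0.7214)
n_2 = (+0.2831, -0.9591)
n_3 = (+0.8147, +0.5798)
n_4 = (+0.4688, +0.8833)
n_5 = (-0.4155, +0.9096)
  (0,1): δ = 152.14°  ·
  (0,2): δ = 91.87°  ·
  (0,3): δ = 17.13°  ✓
  (0,4): δ = 43.73°  ·
  (0,5): δ = 96.24°  ·
  (1,2): δ = 119.73°  ·
  (1,3): δ = 10.73°  ✓
  (1,4): δ = 15.87°  ✓
  (1,5): δ = 68.38°  ·
  (2,3): δ = 71.00°  ·
  (2,4): δ = 44.40°  ·
  (2,5): δ = 8.11°  ✓
  (3,4): δ = 153.40°  ·
  (3,5): δ = 100.89°  ·
  (4,5): δ = 127.49°  ·
antipodal pairs: 4

count = 4; pairs: (0,3), (1,3), (1,4), (2,5)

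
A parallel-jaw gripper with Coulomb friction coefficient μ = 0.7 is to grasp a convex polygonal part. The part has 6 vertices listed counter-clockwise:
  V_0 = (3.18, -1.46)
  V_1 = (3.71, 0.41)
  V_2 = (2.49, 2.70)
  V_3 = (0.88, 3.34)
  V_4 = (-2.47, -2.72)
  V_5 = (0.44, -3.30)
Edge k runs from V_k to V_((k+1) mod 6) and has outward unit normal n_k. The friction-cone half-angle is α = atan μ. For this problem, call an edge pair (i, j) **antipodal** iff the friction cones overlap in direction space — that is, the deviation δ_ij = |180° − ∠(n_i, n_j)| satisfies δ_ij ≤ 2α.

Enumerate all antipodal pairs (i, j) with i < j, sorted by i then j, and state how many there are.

count = 6; pairs: (0,3), (1,3), (1,4), (2,4), (2,5), (3,5)

α = atan 0.7 = 34.99°;  2α = 69.98°
n_0 = (+0.9621, -0.2727)
n_1 = (+0.8826, +0.4702)
n_2 = (+0.3694, +0.9293)
n_3 = (-0.8752, +0.4838)
n_4 = (-0.1955, -0.9807)
n_5 = (+0.5575, -0.8302)
  (0,1): δ = 136.13°  ·
  (0,2): δ = 95.85°  ·
  (0,3): δ = 13.11°  ✓
  (0,4): δ = 94.55°  ·
  (0,5): δ = 139.71°  ·
  (1,2): δ = 139.73°  ·
  (1,3): δ = 56.98°  ✓
  (1,4): δ = 50.68°  ✓
  (1,5): δ = 95.84°  ·
  (2,3): δ = 97.26°  ·
  (2,4): δ = 10.41°  ✓
  (2,5): δ = 55.56°  ✓
  (3,4): δ = 72.34°  ·
  (3,5): δ = 27.18°  ✓
  (4,5): δ = 134.85°  ·
antipodal pairs: 6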